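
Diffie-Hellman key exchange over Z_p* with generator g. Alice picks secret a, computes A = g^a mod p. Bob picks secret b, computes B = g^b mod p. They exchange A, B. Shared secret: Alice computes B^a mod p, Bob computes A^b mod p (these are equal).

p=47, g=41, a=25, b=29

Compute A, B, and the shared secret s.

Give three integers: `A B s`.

A = 41^25 mod 47  (bits of 25 = 11001)
  bit 0 = 1: r = r^2 * 41 mod 47 = 1^2 * 41 = 1*41 = 41
  bit 1 = 1: r = r^2 * 41 mod 47 = 41^2 * 41 = 36*41 = 19
  bit 2 = 0: r = r^2 mod 47 = 19^2 = 32
  bit 3 = 0: r = r^2 mod 47 = 32^2 = 37
  bit 4 = 1: r = r^2 * 41 mod 47 = 37^2 * 41 = 6*41 = 11
  -> A = 11
B = 41^29 mod 47  (bits of 29 = 11101)
  bit 0 = 1: r = r^2 * 41 mod 47 = 1^2 * 41 = 1*41 = 41
  bit 1 = 1: r = r^2 * 41 mod 47 = 41^2 * 41 = 36*41 = 19
  bit 2 = 1: r = r^2 * 41 mod 47 = 19^2 * 41 = 32*41 = 43
  bit 3 = 0: r = r^2 mod 47 = 43^2 = 16
  bit 4 = 1: r = r^2 * 41 mod 47 = 16^2 * 41 = 21*41 = 15
  -> B = 15
s = B^a = 15^25 mod 47  (bits of 25 = 11001)
  bit 0 = 1: r = r^2 * 15 mod 47 = 1^2 * 15 = 1*15 = 15
  bit 1 = 1: r = r^2 * 15 mod 47 = 15^2 * 15 = 37*15 = 38
  bit 2 = 0: r = r^2 mod 47 = 38^2 = 34
  bit 3 = 0: r = r^2 mod 47 = 34^2 = 28
  bit 4 = 1: r = r^2 * 15 mod 47 = 28^2 * 15 = 32*15 = 10
  -> s = B^a = 10

Answer: 11 15 10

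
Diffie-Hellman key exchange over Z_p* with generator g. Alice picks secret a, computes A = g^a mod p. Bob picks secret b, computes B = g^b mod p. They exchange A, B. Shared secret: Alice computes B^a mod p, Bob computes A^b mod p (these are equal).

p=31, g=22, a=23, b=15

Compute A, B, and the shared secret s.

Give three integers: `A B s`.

A = 22^23 mod 31  (bits of 23 = 10111)
  bit 0 = 1: r = r^2 * 22 mod 31 = 1^2 * 22 = 1*22 = 22
  bit 1 = 0: r = r^2 mod 31 = 22^2 = 19
  bit 2 = 1: r = r^2 * 22 mod 31 = 19^2 * 22 = 20*22 = 6
  bit 3 = 1: r = r^2 * 22 mod 31 = 6^2 * 22 = 5*22 = 17
  bit 4 = 1: r = r^2 * 22 mod 31 = 17^2 * 22 = 10*22 = 3
  -> A = 3
B = 22^15 mod 31  (bits of 15 = 1111)
  bit 0 = 1: r = r^2 * 22 mod 31 = 1^2 * 22 = 1*22 = 22
  bit 1 = 1: r = r^2 * 22 mod 31 = 22^2 * 22 = 19*22 = 15
  bit 2 = 1: r = r^2 * 22 mod 31 = 15^2 * 22 = 8*22 = 21
  bit 3 = 1: r = r^2 * 22 mod 31 = 21^2 * 22 = 7*22 = 30
  -> B = 30
s = B^a = 30^23 mod 31  (bits of 23 = 10111)
  bit 0 = 1: r = r^2 * 30 mod 31 = 1^2 * 30 = 1*30 = 30
  bit 1 = 0: r = r^2 mod 31 = 30^2 = 1
  bit 2 = 1: r = r^2 * 30 mod 31 = 1^2 * 30 = 1*30 = 30
  bit 3 = 1: r = r^2 * 30 mod 31 = 30^2 * 30 = 1*30 = 30
  bit 4 = 1: r = r^2 * 30 mod 31 = 30^2 * 30 = 1*30 = 30
  -> s = B^a = 30

Answer: 3 30 30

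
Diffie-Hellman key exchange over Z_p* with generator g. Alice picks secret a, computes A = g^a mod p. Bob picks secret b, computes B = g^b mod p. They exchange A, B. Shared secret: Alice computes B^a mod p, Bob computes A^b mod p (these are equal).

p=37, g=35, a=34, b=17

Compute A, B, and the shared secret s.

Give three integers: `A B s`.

A = 35^34 mod 37  (bits of 34 = 100010)
  bit 0 = 1: r = r^2 * 35 mod 37 = 1^2 * 35 = 1*35 = 35
  bit 1 = 0: r = r^2 mod 37 = 35^2 = 4
  bit 2 = 0: r = r^2 mod 37 = 4^2 = 16
  bit 3 = 0: r = r^2 mod 37 = 16^2 = 34
  bit 4 = 1: r = r^2 * 35 mod 37 = 34^2 * 35 = 9*35 = 19
  bit 5 = 0: r = r^2 mod 37 = 19^2 = 28
  -> A = 28
B = 35^17 mod 37  (bits of 17 = 10001)
  bit 0 = 1: r = r^2 * 35 mod 37 = 1^2 * 35 = 1*35 = 35
  bit 1 = 0: r = r^2 mod 37 = 35^2 = 4
  bit 2 = 0: r = r^2 mod 37 = 4^2 = 16
  bit 3 = 0: r = r^2 mod 37 = 16^2 = 34
  bit 4 = 1: r = r^2 * 35 mod 37 = 34^2 * 35 = 9*35 = 19
  -> B = 19
s = B^a = 19^34 mod 37  (bits of 34 = 100010)
  bit 0 = 1: r = r^2 * 19 mod 37 = 1^2 * 19 = 1*19 = 19
  bit 1 = 0: r = r^2 mod 37 = 19^2 = 28
  bit 2 = 0: r = r^2 mod 37 = 28^2 = 7
  bit 3 = 0: r = r^2 mod 37 = 7^2 = 12
  bit 4 = 1: r = r^2 * 19 mod 37 = 12^2 * 19 = 33*19 = 35
  bit 5 = 0: r = r^2 mod 37 = 35^2 = 4
  -> s = B^a = 4

Answer: 28 19 4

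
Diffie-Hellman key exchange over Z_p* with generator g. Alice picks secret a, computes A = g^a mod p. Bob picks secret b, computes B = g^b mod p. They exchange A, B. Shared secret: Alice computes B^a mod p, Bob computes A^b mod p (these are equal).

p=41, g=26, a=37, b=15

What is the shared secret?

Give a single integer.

Answer: 38

Derivation:
A = 26^37 mod 41  (bits of 37 = 100101)
  bit 0 = 1: r = r^2 * 26 mod 41 = 1^2 * 26 = 1*26 = 26
  bit 1 = 0: r = r^2 mod 41 = 26^2 = 20
  bit 2 = 0: r = r^2 mod 41 = 20^2 = 31
  bit 3 = 1: r = r^2 * 26 mod 41 = 31^2 * 26 = 18*26 = 17
  bit 4 = 0: r = r^2 mod 41 = 17^2 = 2
  bit 5 = 1: r = r^2 * 26 mod 41 = 2^2 * 26 = 4*26 = 22
  -> A = 22
B = 26^15 mod 41  (bits of 15 = 1111)
  bit 0 = 1: r = r^2 * 26 mod 41 = 1^2 * 26 = 1*26 = 26
  bit 1 = 1: r = r^2 * 26 mod 41 = 26^2 * 26 = 20*26 = 28
  bit 2 = 1: r = r^2 * 26 mod 41 = 28^2 * 26 = 5*26 = 7
  bit 3 = 1: r = r^2 * 26 mod 41 = 7^2 * 26 = 8*26 = 3
  -> B = 3
s = B^a = 3^37 mod 41  (bits of 37 = 100101)
  bit 0 = 1: r = r^2 * 3 mod 41 = 1^2 * 3 = 1*3 = 3
  bit 1 = 0: r = r^2 mod 41 = 3^2 = 9
  bit 2 = 0: r = r^2 mod 41 = 9^2 = 40
  bit 3 = 1: r = r^2 * 3 mod 41 = 40^2 * 3 = 1*3 = 3
  bit 4 = 0: r = r^2 mod 41 = 3^2 = 9
  bit 5 = 1: r = r^2 * 3 mod 41 = 9^2 * 3 = 40*3 = 38
  -> s = B^a = 38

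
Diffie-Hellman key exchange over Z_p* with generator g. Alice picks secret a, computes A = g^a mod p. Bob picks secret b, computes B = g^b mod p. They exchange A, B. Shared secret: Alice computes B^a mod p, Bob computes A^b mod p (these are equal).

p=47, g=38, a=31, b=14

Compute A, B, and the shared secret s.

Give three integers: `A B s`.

Answer: 15 8 2

Derivation:
A = 38^31 mod 47  (bits of 31 = 11111)
  bit 0 = 1: r = r^2 * 38 mod 47 = 1^2 * 38 = 1*38 = 38
  bit 1 = 1: r = r^2 * 38 mod 47 = 38^2 * 38 = 34*38 = 23
  bit 2 = 1: r = r^2 * 38 mod 47 = 23^2 * 38 = 12*38 = 33
  bit 3 = 1: r = r^2 * 38 mod 47 = 33^2 * 38 = 8*38 = 22
  bit 4 = 1: r = r^2 * 38 mod 47 = 22^2 * 38 = 14*38 = 15
  -> A = 15
B = 38^14 mod 47  (bits of 14 = 1110)
  bit 0 = 1: r = r^2 * 38 mod 47 = 1^2 * 38 = 1*38 = 38
  bit 1 = 1: r = r^2 * 38 mod 47 = 38^2 * 38 = 34*38 = 23
  bit 2 = 1: r = r^2 * 38 mod 47 = 23^2 * 38 = 12*38 = 33
  bit 3 = 0: r = r^2 mod 47 = 33^2 = 8
  -> B = 8
s = B^a = 8^31 mod 47  (bits of 31 = 11111)
  bit 0 = 1: r = r^2 * 8 mod 47 = 1^2 * 8 = 1*8 = 8
  bit 1 = 1: r = r^2 * 8 mod 47 = 8^2 * 8 = 17*8 = 42
  bit 2 = 1: r = r^2 * 8 mod 47 = 42^2 * 8 = 25*8 = 12
  bit 3 = 1: r = r^2 * 8 mod 47 = 12^2 * 8 = 3*8 = 24
  bit 4 = 1: r = r^2 * 8 mod 47 = 24^2 * 8 = 12*8 = 2
  -> s = B^a = 2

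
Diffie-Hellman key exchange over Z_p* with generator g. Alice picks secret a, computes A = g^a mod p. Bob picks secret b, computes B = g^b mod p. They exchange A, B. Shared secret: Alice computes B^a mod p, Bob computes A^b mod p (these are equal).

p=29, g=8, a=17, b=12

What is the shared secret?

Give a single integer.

A = 8^17 mod 29  (bits of 17 = 10001)
  bit 0 = 1: r = r^2 * 8 mod 29 = 1^2 * 8 = 1*8 = 8
  bit 1 = 0: r = r^2 mod 29 = 8^2 = 6
  bit 2 = 0: r = r^2 mod 29 = 6^2 = 7
  bit 3 = 0: r = r^2 mod 29 = 7^2 = 20
  bit 4 = 1: r = r^2 * 8 mod 29 = 20^2 * 8 = 23*8 = 10
  -> A = 10
B = 8^12 mod 29  (bits of 12 = 1100)
  bit 0 = 1: r = r^2 * 8 mod 29 = 1^2 * 8 = 1*8 = 8
  bit 1 = 1: r = r^2 * 8 mod 29 = 8^2 * 8 = 6*8 = 19
  bit 2 = 0: r = r^2 mod 29 = 19^2 = 13
  bit 3 = 0: r = r^2 mod 29 = 13^2 = 24
  -> B = 24
s = B^a = 24^17 mod 29  (bits of 17 = 10001)
  bit 0 = 1: r = r^2 * 24 mod 29 = 1^2 * 24 = 1*24 = 24
  bit 1 = 0: r = r^2 mod 29 = 24^2 = 25
  bit 2 = 0: r = r^2 mod 29 = 25^2 = 16
  bit 3 = 0: r = r^2 mod 29 = 16^2 = 24
  bit 4 = 1: r = r^2 * 24 mod 29 = 24^2 * 24 = 25*24 = 20
  -> s = B^a = 20

Answer: 20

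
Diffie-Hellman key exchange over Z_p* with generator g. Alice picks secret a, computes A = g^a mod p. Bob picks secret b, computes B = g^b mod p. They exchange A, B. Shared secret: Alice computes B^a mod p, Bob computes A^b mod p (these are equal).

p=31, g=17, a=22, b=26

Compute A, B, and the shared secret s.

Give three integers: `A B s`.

A = 17^22 mod 31  (bits of 22 = 10110)
  bit 0 = 1: r = r^2 * 17 mod 31 = 1^2 * 17 = 1*17 = 17
  bit 1 = 0: r = r^2 mod 31 = 17^2 = 10
  bit 2 = 1: r = r^2 * 17 mod 31 = 10^2 * 17 = 7*17 = 26
  bit 3 = 1: r = r^2 * 17 mod 31 = 26^2 * 17 = 25*17 = 22
  bit 4 = 0: r = r^2 mod 31 = 22^2 = 19
  -> A = 19
B = 17^26 mod 31  (bits of 26 = 11010)
  bit 0 = 1: r = r^2 * 17 mod 31 = 1^2 * 17 = 1*17 = 17
  bit 1 = 1: r = r^2 * 17 mod 31 = 17^2 * 17 = 10*17 = 15
  bit 2 = 0: r = r^2 mod 31 = 15^2 = 8
  bit 3 = 1: r = r^2 * 17 mod 31 = 8^2 * 17 = 2*17 = 3
  bit 4 = 0: r = r^2 mod 31 = 3^2 = 9
  -> B = 9
s = B^a = 9^22 mod 31  (bits of 22 = 10110)
  bit 0 = 1: r = r^2 * 9 mod 31 = 1^2 * 9 = 1*9 = 9
  bit 1 = 0: r = r^2 mod 31 = 9^2 = 19
  bit 2 = 1: r = r^2 * 9 mod 31 = 19^2 * 9 = 20*9 = 25
  bit 3 = 1: r = r^2 * 9 mod 31 = 25^2 * 9 = 5*9 = 14
  bit 4 = 0: r = r^2 mod 31 = 14^2 = 10
  -> s = B^a = 10

Answer: 19 9 10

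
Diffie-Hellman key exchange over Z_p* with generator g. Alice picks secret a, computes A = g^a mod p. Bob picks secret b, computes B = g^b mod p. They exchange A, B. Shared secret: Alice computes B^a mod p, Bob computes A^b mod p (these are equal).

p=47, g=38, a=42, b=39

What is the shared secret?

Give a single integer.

A = 38^42 mod 47  (bits of 42 = 101010)
  bit 0 = 1: r = r^2 * 38 mod 47 = 1^2 * 38 = 1*38 = 38
  bit 1 = 0: r = r^2 mod 47 = 38^2 = 34
  bit 2 = 1: r = r^2 * 38 mod 47 = 34^2 * 38 = 28*38 = 30
  bit 3 = 0: r = r^2 mod 47 = 30^2 = 7
  bit 4 = 1: r = r^2 * 38 mod 47 = 7^2 * 38 = 2*38 = 29
  bit 5 = 0: r = r^2 mod 47 = 29^2 = 42
  -> A = 42
B = 38^39 mod 47  (bits of 39 = 100111)
  bit 0 = 1: r = r^2 * 38 mod 47 = 1^2 * 38 = 1*38 = 38
  bit 1 = 0: r = r^2 mod 47 = 38^2 = 34
  bit 2 = 0: r = r^2 mod 47 = 34^2 = 28
  bit 3 = 1: r = r^2 * 38 mod 47 = 28^2 * 38 = 32*38 = 41
  bit 4 = 1: r = r^2 * 38 mod 47 = 41^2 * 38 = 36*38 = 5
  bit 5 = 1: r = r^2 * 38 mod 47 = 5^2 * 38 = 25*38 = 10
  -> B = 10
s = B^a = 10^42 mod 47  (bits of 42 = 101010)
  bit 0 = 1: r = r^2 * 10 mod 47 = 1^2 * 10 = 1*10 = 10
  bit 1 = 0: r = r^2 mod 47 = 10^2 = 6
  bit 2 = 1: r = r^2 * 10 mod 47 = 6^2 * 10 = 36*10 = 31
  bit 3 = 0: r = r^2 mod 47 = 31^2 = 21
  bit 4 = 1: r = r^2 * 10 mod 47 = 21^2 * 10 = 18*10 = 39
  bit 5 = 0: r = r^2 mod 47 = 39^2 = 17
  -> s = B^a = 17

Answer: 17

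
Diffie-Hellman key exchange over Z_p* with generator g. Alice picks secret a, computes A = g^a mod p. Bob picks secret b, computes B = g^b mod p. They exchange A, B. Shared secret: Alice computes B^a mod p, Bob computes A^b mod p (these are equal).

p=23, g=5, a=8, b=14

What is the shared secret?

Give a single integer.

A = 5^8 mod 23  (bits of 8 = 1000)
  bit 0 = 1: r = r^2 * 5 mod 23 = 1^2 * 5 = 1*5 = 5
  bit 1 = 0: r = r^2 mod 23 = 5^2 = 2
  bit 2 = 0: r = r^2 mod 23 = 2^2 = 4
  bit 3 = 0: r = r^2 mod 23 = 4^2 = 16
  -> A = 16
B = 5^14 mod 23  (bits of 14 = 1110)
  bit 0 = 1: r = r^2 * 5 mod 23 = 1^2 * 5 = 1*5 = 5
  bit 1 = 1: r = r^2 * 5 mod 23 = 5^2 * 5 = 2*5 = 10
  bit 2 = 1: r = r^2 * 5 mod 23 = 10^2 * 5 = 8*5 = 17
  bit 3 = 0: r = r^2 mod 23 = 17^2 = 13
  -> B = 13
s = B^a = 13^8 mod 23  (bits of 8 = 1000)
  bit 0 = 1: r = r^2 * 13 mod 23 = 1^2 * 13 = 1*13 = 13
  bit 1 = 0: r = r^2 mod 23 = 13^2 = 8
  bit 2 = 0: r = r^2 mod 23 = 8^2 = 18
  bit 3 = 0: r = r^2 mod 23 = 18^2 = 2
  -> s = B^a = 2

Answer: 2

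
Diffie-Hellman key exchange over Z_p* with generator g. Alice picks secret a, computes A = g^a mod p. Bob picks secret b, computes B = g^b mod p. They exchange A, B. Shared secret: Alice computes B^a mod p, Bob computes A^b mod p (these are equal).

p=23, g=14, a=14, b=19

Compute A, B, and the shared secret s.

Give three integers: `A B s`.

A = 14^14 mod 23  (bits of 14 = 1110)
  bit 0 = 1: r = r^2 * 14 mod 23 = 1^2 * 14 = 1*14 = 14
  bit 1 = 1: r = r^2 * 14 mod 23 = 14^2 * 14 = 12*14 = 7
  bit 2 = 1: r = r^2 * 14 mod 23 = 7^2 * 14 = 3*14 = 19
  bit 3 = 0: r = r^2 mod 23 = 19^2 = 16
  -> A = 16
B = 14^19 mod 23  (bits of 19 = 10011)
  bit 0 = 1: r = r^2 * 14 mod 23 = 1^2 * 14 = 1*14 = 14
  bit 1 = 0: r = r^2 mod 23 = 14^2 = 12
  bit 2 = 0: r = r^2 mod 23 = 12^2 = 6
  bit 3 = 1: r = r^2 * 14 mod 23 = 6^2 * 14 = 13*14 = 21
  bit 4 = 1: r = r^2 * 14 mod 23 = 21^2 * 14 = 4*14 = 10
  -> B = 10
s = B^a = 10^14 mod 23  (bits of 14 = 1110)
  bit 0 = 1: r = r^2 * 10 mod 23 = 1^2 * 10 = 1*10 = 10
  bit 1 = 1: r = r^2 * 10 mod 23 = 10^2 * 10 = 8*10 = 11
  bit 2 = 1: r = r^2 * 10 mod 23 = 11^2 * 10 = 6*10 = 14
  bit 3 = 0: r = r^2 mod 23 = 14^2 = 12
  -> s = B^a = 12

Answer: 16 10 12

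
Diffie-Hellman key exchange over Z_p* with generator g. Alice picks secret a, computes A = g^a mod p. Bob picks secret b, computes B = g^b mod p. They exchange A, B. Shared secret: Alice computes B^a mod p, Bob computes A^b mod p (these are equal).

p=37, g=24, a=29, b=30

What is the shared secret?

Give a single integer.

Answer: 11

Derivation:
A = 24^29 mod 37  (bits of 29 = 11101)
  bit 0 = 1: r = r^2 * 24 mod 37 = 1^2 * 24 = 1*24 = 24
  bit 1 = 1: r = r^2 * 24 mod 37 = 24^2 * 24 = 21*24 = 23
  bit 2 = 1: r = r^2 * 24 mod 37 = 23^2 * 24 = 11*24 = 5
  bit 3 = 0: r = r^2 mod 37 = 5^2 = 25
  bit 4 = 1: r = r^2 * 24 mod 37 = 25^2 * 24 = 33*24 = 15
  -> A = 15
B = 24^30 mod 37  (bits of 30 = 11110)
  bit 0 = 1: r = r^2 * 24 mod 37 = 1^2 * 24 = 1*24 = 24
  bit 1 = 1: r = r^2 * 24 mod 37 = 24^2 * 24 = 21*24 = 23
  bit 2 = 1: r = r^2 * 24 mod 37 = 23^2 * 24 = 11*24 = 5
  bit 3 = 1: r = r^2 * 24 mod 37 = 5^2 * 24 = 25*24 = 8
  bit 4 = 0: r = r^2 mod 37 = 8^2 = 27
  -> B = 27
s = B^a = 27^29 mod 37  (bits of 29 = 11101)
  bit 0 = 1: r = r^2 * 27 mod 37 = 1^2 * 27 = 1*27 = 27
  bit 1 = 1: r = r^2 * 27 mod 37 = 27^2 * 27 = 26*27 = 36
  bit 2 = 1: r = r^2 * 27 mod 37 = 36^2 * 27 = 1*27 = 27
  bit 3 = 0: r = r^2 mod 37 = 27^2 = 26
  bit 4 = 1: r = r^2 * 27 mod 37 = 26^2 * 27 = 10*27 = 11
  -> s = B^a = 11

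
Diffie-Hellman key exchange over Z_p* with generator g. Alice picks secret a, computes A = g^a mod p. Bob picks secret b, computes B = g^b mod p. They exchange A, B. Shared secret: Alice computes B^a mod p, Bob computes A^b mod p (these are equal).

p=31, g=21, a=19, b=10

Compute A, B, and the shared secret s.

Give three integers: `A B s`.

A = 21^19 mod 31  (bits of 19 = 10011)
  bit 0 = 1: r = r^2 * 21 mod 31 = 1^2 * 21 = 1*21 = 21
  bit 1 = 0: r = r^2 mod 31 = 21^2 = 7
  bit 2 = 0: r = r^2 mod 31 = 7^2 = 18
  bit 3 = 1: r = r^2 * 21 mod 31 = 18^2 * 21 = 14*21 = 15
  bit 4 = 1: r = r^2 * 21 mod 31 = 15^2 * 21 = 8*21 = 13
  -> A = 13
B = 21^10 mod 31  (bits of 10 = 1010)
  bit 0 = 1: r = r^2 * 21 mod 31 = 1^2 * 21 = 1*21 = 21
  bit 1 = 0: r = r^2 mod 31 = 21^2 = 7
  bit 2 = 1: r = r^2 * 21 mod 31 = 7^2 * 21 = 18*21 = 6
  bit 3 = 0: r = r^2 mod 31 = 6^2 = 5
  -> B = 5
s = B^a = 5^19 mod 31  (bits of 19 = 10011)
  bit 0 = 1: r = r^2 * 5 mod 31 = 1^2 * 5 = 1*5 = 5
  bit 1 = 0: r = r^2 mod 31 = 5^2 = 25
  bit 2 = 0: r = r^2 mod 31 = 25^2 = 5
  bit 3 = 1: r = r^2 * 5 mod 31 = 5^2 * 5 = 25*5 = 1
  bit 4 = 1: r = r^2 * 5 mod 31 = 1^2 * 5 = 1*5 = 5
  -> s = B^a = 5

Answer: 13 5 5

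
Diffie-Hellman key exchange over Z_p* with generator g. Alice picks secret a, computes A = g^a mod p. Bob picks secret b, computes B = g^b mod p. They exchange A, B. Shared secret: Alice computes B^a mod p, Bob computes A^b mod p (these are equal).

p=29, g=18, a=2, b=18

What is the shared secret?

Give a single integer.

Answer: 16

Derivation:
A = 18^2 mod 29  (bits of 2 = 10)
  bit 0 = 1: r = r^2 * 18 mod 29 = 1^2 * 18 = 1*18 = 18
  bit 1 = 0: r = r^2 mod 29 = 18^2 = 5
  -> A = 5
B = 18^18 mod 29  (bits of 18 = 10010)
  bit 0 = 1: r = r^2 * 18 mod 29 = 1^2 * 18 = 1*18 = 18
  bit 1 = 0: r = r^2 mod 29 = 18^2 = 5
  bit 2 = 0: r = r^2 mod 29 = 5^2 = 25
  bit 3 = 1: r = r^2 * 18 mod 29 = 25^2 * 18 = 16*18 = 27
  bit 4 = 0: r = r^2 mod 29 = 27^2 = 4
  -> B = 4
s = B^a = 4^2 mod 29  (bits of 2 = 10)
  bit 0 = 1: r = r^2 * 4 mod 29 = 1^2 * 4 = 1*4 = 4
  bit 1 = 0: r = r^2 mod 29 = 4^2 = 16
  -> s = B^a = 16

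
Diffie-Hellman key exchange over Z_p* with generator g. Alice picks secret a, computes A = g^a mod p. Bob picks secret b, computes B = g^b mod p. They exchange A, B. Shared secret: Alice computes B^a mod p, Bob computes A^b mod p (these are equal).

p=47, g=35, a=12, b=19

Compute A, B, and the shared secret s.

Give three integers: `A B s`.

Answer: 24 26 16

Derivation:
A = 35^12 mod 47  (bits of 12 = 1100)
  bit 0 = 1: r = r^2 * 35 mod 47 = 1^2 * 35 = 1*35 = 35
  bit 1 = 1: r = r^2 * 35 mod 47 = 35^2 * 35 = 3*35 = 11
  bit 2 = 0: r = r^2 mod 47 = 11^2 = 27
  bit 3 = 0: r = r^2 mod 47 = 27^2 = 24
  -> A = 24
B = 35^19 mod 47  (bits of 19 = 10011)
  bit 0 = 1: r = r^2 * 35 mod 47 = 1^2 * 35 = 1*35 = 35
  bit 1 = 0: r = r^2 mod 47 = 35^2 = 3
  bit 2 = 0: r = r^2 mod 47 = 3^2 = 9
  bit 3 = 1: r = r^2 * 35 mod 47 = 9^2 * 35 = 34*35 = 15
  bit 4 = 1: r = r^2 * 35 mod 47 = 15^2 * 35 = 37*35 = 26
  -> B = 26
s = B^a = 26^12 mod 47  (bits of 12 = 1100)
  bit 0 = 1: r = r^2 * 26 mod 47 = 1^2 * 26 = 1*26 = 26
  bit 1 = 1: r = r^2 * 26 mod 47 = 26^2 * 26 = 18*26 = 45
  bit 2 = 0: r = r^2 mod 47 = 45^2 = 4
  bit 3 = 0: r = r^2 mod 47 = 4^2 = 16
  -> s = B^a = 16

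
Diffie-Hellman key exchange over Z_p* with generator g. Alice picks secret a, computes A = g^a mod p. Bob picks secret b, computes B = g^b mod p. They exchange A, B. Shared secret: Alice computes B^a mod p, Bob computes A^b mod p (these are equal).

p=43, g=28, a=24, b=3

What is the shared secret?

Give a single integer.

A = 28^24 mod 43  (bits of 24 = 11000)
  bit 0 = 1: r = r^2 * 28 mod 43 = 1^2 * 28 = 1*28 = 28
  bit 1 = 1: r = r^2 * 28 mod 43 = 28^2 * 28 = 10*28 = 22
  bit 2 = 0: r = r^2 mod 43 = 22^2 = 11
  bit 3 = 0: r = r^2 mod 43 = 11^2 = 35
  bit 4 = 0: r = r^2 mod 43 = 35^2 = 21
  -> A = 21
B = 28^3 mod 43  (bits of 3 = 11)
  bit 0 = 1: r = r^2 * 28 mod 43 = 1^2 * 28 = 1*28 = 28
  bit 1 = 1: r = r^2 * 28 mod 43 = 28^2 * 28 = 10*28 = 22
  -> B = 22
s = B^a = 22^24 mod 43  (bits of 24 = 11000)
  bit 0 = 1: r = r^2 * 22 mod 43 = 1^2 * 22 = 1*22 = 22
  bit 1 = 1: r = r^2 * 22 mod 43 = 22^2 * 22 = 11*22 = 27
  bit 2 = 0: r = r^2 mod 43 = 27^2 = 41
  bit 3 = 0: r = r^2 mod 43 = 41^2 = 4
  bit 4 = 0: r = r^2 mod 43 = 4^2 = 16
  -> s = B^a = 16

Answer: 16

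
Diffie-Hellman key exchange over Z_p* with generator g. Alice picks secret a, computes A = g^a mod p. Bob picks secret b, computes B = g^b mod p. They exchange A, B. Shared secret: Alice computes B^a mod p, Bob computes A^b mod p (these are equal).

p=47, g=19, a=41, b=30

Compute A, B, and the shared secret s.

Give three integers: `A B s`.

A = 19^41 mod 47  (bits of 41 = 101001)
  bit 0 = 1: r = r^2 * 19 mod 47 = 1^2 * 19 = 1*19 = 19
  bit 1 = 0: r = r^2 mod 47 = 19^2 = 32
  bit 2 = 1: r = r^2 * 19 mod 47 = 32^2 * 19 = 37*19 = 45
  bit 3 = 0: r = r^2 mod 47 = 45^2 = 4
  bit 4 = 0: r = r^2 mod 47 = 4^2 = 16
  bit 5 = 1: r = r^2 * 19 mod 47 = 16^2 * 19 = 21*19 = 23
  -> A = 23
B = 19^30 mod 47  (bits of 30 = 11110)
  bit 0 = 1: r = r^2 * 19 mod 47 = 1^2 * 19 = 1*19 = 19
  bit 1 = 1: r = r^2 * 19 mod 47 = 19^2 * 19 = 32*19 = 44
  bit 2 = 1: r = r^2 * 19 mod 47 = 44^2 * 19 = 9*19 = 30
  bit 3 = 1: r = r^2 * 19 mod 47 = 30^2 * 19 = 7*19 = 39
  bit 4 = 0: r = r^2 mod 47 = 39^2 = 17
  -> B = 17
s = B^a = 17^41 mod 47  (bits of 41 = 101001)
  bit 0 = 1: r = r^2 * 17 mod 47 = 1^2 * 17 = 1*17 = 17
  bit 1 = 0: r = r^2 mod 47 = 17^2 = 7
  bit 2 = 1: r = r^2 * 17 mod 47 = 7^2 * 17 = 2*17 = 34
  bit 3 = 0: r = r^2 mod 47 = 34^2 = 28
  bit 4 = 0: r = r^2 mod 47 = 28^2 = 32
  bit 5 = 1: r = r^2 * 17 mod 47 = 32^2 * 17 = 37*17 = 18
  -> s = B^a = 18

Answer: 23 17 18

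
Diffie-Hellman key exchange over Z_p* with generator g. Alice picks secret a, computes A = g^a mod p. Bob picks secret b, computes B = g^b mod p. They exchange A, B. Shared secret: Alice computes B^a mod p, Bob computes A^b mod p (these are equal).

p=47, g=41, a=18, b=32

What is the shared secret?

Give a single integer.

Answer: 6

Derivation:
A = 41^18 mod 47  (bits of 18 = 10010)
  bit 0 = 1: r = r^2 * 41 mod 47 = 1^2 * 41 = 1*41 = 41
  bit 1 = 0: r = r^2 mod 47 = 41^2 = 36
  bit 2 = 0: r = r^2 mod 47 = 36^2 = 27
  bit 3 = 1: r = r^2 * 41 mod 47 = 27^2 * 41 = 24*41 = 44
  bit 4 = 0: r = r^2 mod 47 = 44^2 = 9
  -> A = 9
B = 41^32 mod 47  (bits of 32 = 100000)
  bit 0 = 1: r = r^2 * 41 mod 47 = 1^2 * 41 = 1*41 = 41
  bit 1 = 0: r = r^2 mod 47 = 41^2 = 36
  bit 2 = 0: r = r^2 mod 47 = 36^2 = 27
  bit 3 = 0: r = r^2 mod 47 = 27^2 = 24
  bit 4 = 0: r = r^2 mod 47 = 24^2 = 12
  bit 5 = 0: r = r^2 mod 47 = 12^2 = 3
  -> B = 3
s = B^a = 3^18 mod 47  (bits of 18 = 10010)
  bit 0 = 1: r = r^2 * 3 mod 47 = 1^2 * 3 = 1*3 = 3
  bit 1 = 0: r = r^2 mod 47 = 3^2 = 9
  bit 2 = 0: r = r^2 mod 47 = 9^2 = 34
  bit 3 = 1: r = r^2 * 3 mod 47 = 34^2 * 3 = 28*3 = 37
  bit 4 = 0: r = r^2 mod 47 = 37^2 = 6
  -> s = B^a = 6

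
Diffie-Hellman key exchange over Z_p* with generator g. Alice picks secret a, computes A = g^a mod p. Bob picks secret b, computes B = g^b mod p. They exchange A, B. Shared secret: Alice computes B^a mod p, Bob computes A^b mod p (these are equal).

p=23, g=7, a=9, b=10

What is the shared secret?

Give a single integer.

Answer: 3

Derivation:
A = 7^9 mod 23  (bits of 9 = 1001)
  bit 0 = 1: r = r^2 * 7 mod 23 = 1^2 * 7 = 1*7 = 7
  bit 1 = 0: r = r^2 mod 23 = 7^2 = 3
  bit 2 = 0: r = r^2 mod 23 = 3^2 = 9
  bit 3 = 1: r = r^2 * 7 mod 23 = 9^2 * 7 = 12*7 = 15
  -> A = 15
B = 7^10 mod 23  (bits of 10 = 1010)
  bit 0 = 1: r = r^2 * 7 mod 23 = 1^2 * 7 = 1*7 = 7
  bit 1 = 0: r = r^2 mod 23 = 7^2 = 3
  bit 2 = 1: r = r^2 * 7 mod 23 = 3^2 * 7 = 9*7 = 17
  bit 3 = 0: r = r^2 mod 23 = 17^2 = 13
  -> B = 13
s = B^a = 13^9 mod 23  (bits of 9 = 1001)
  bit 0 = 1: r = r^2 * 13 mod 23 = 1^2 * 13 = 1*13 = 13
  bit 1 = 0: r = r^2 mod 23 = 13^2 = 8
  bit 2 = 0: r = r^2 mod 23 = 8^2 = 18
  bit 3 = 1: r = r^2 * 13 mod 23 = 18^2 * 13 = 2*13 = 3
  -> s = B^a = 3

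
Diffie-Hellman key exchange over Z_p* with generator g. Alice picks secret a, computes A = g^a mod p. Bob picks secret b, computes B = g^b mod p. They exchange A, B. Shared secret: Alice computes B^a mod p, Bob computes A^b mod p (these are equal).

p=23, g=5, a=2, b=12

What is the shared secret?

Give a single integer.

Answer: 2

Derivation:
A = 5^2 mod 23  (bits of 2 = 10)
  bit 0 = 1: r = r^2 * 5 mod 23 = 1^2 * 5 = 1*5 = 5
  bit 1 = 0: r = r^2 mod 23 = 5^2 = 2
  -> A = 2
B = 5^12 mod 23  (bits of 12 = 1100)
  bit 0 = 1: r = r^2 * 5 mod 23 = 1^2 * 5 = 1*5 = 5
  bit 1 = 1: r = r^2 * 5 mod 23 = 5^2 * 5 = 2*5 = 10
  bit 2 = 0: r = r^2 mod 23 = 10^2 = 8
  bit 3 = 0: r = r^2 mod 23 = 8^2 = 18
  -> B = 18
s = B^a = 18^2 mod 23  (bits of 2 = 10)
  bit 0 = 1: r = r^2 * 18 mod 23 = 1^2 * 18 = 1*18 = 18
  bit 1 = 0: r = r^2 mod 23 = 18^2 = 2
  -> s = B^a = 2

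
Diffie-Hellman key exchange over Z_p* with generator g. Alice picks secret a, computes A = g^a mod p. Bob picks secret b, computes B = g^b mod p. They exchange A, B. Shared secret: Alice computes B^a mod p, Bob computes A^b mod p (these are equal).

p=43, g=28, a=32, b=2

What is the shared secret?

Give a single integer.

A = 28^32 mod 43  (bits of 32 = 100000)
  bit 0 = 1: r = r^2 * 28 mod 43 = 1^2 * 28 = 1*28 = 28
  bit 1 = 0: r = r^2 mod 43 = 28^2 = 10
  bit 2 = 0: r = r^2 mod 43 = 10^2 = 14
  bit 3 = 0: r = r^2 mod 43 = 14^2 = 24
  bit 4 = 0: r = r^2 mod 43 = 24^2 = 17
  bit 5 = 0: r = r^2 mod 43 = 17^2 = 31
  -> A = 31
B = 28^2 mod 43  (bits of 2 = 10)
  bit 0 = 1: r = r^2 * 28 mod 43 = 1^2 * 28 = 1*28 = 28
  bit 1 = 0: r = r^2 mod 43 = 28^2 = 10
  -> B = 10
s = B^a = 10^32 mod 43  (bits of 32 = 100000)
  bit 0 = 1: r = r^2 * 10 mod 43 = 1^2 * 10 = 1*10 = 10
  bit 1 = 0: r = r^2 mod 43 = 10^2 = 14
  bit 2 = 0: r = r^2 mod 43 = 14^2 = 24
  bit 3 = 0: r = r^2 mod 43 = 24^2 = 17
  bit 4 = 0: r = r^2 mod 43 = 17^2 = 31
  bit 5 = 0: r = r^2 mod 43 = 31^2 = 15
  -> s = B^a = 15

Answer: 15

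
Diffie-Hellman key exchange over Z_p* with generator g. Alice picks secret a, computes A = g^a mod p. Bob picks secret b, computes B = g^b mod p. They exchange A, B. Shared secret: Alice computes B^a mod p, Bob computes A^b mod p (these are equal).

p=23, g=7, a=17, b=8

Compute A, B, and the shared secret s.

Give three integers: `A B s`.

A = 7^17 mod 23  (bits of 17 = 10001)
  bit 0 = 1: r = r^2 * 7 mod 23 = 1^2 * 7 = 1*7 = 7
  bit 1 = 0: r = r^2 mod 23 = 7^2 = 3
  bit 2 = 0: r = r^2 mod 23 = 3^2 = 9
  bit 3 = 0: r = r^2 mod 23 = 9^2 = 12
  bit 4 = 1: r = r^2 * 7 mod 23 = 12^2 * 7 = 6*7 = 19
  -> A = 19
B = 7^8 mod 23  (bits of 8 = 1000)
  bit 0 = 1: r = r^2 * 7 mod 23 = 1^2 * 7 = 1*7 = 7
  bit 1 = 0: r = r^2 mod 23 = 7^2 = 3
  bit 2 = 0: r = r^2 mod 23 = 3^2 = 9
  bit 3 = 0: r = r^2 mod 23 = 9^2 = 12
  -> B = 12
s = B^a = 12^17 mod 23  (bits of 17 = 10001)
  bit 0 = 1: r = r^2 * 12 mod 23 = 1^2 * 12 = 1*12 = 12
  bit 1 = 0: r = r^2 mod 23 = 12^2 = 6
  bit 2 = 0: r = r^2 mod 23 = 6^2 = 13
  bit 3 = 0: r = r^2 mod 23 = 13^2 = 8
  bit 4 = 1: r = r^2 * 12 mod 23 = 8^2 * 12 = 18*12 = 9
  -> s = B^a = 9

Answer: 19 12 9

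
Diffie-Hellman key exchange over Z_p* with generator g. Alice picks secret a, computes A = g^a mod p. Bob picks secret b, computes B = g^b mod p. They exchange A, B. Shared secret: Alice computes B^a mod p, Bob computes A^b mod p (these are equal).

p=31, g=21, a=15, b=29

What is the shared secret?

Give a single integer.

A = 21^15 mod 31  (bits of 15 = 1111)
  bit 0 = 1: r = r^2 * 21 mod 31 = 1^2 * 21 = 1*21 = 21
  bit 1 = 1: r = r^2 * 21 mod 31 = 21^2 * 21 = 7*21 = 23
  bit 2 = 1: r = r^2 * 21 mod 31 = 23^2 * 21 = 2*21 = 11
  bit 3 = 1: r = r^2 * 21 mod 31 = 11^2 * 21 = 28*21 = 30
  -> A = 30
B = 21^29 mod 31  (bits of 29 = 11101)
  bit 0 = 1: r = r^2 * 21 mod 31 = 1^2 * 21 = 1*21 = 21
  bit 1 = 1: r = r^2 * 21 mod 31 = 21^2 * 21 = 7*21 = 23
  bit 2 = 1: r = r^2 * 21 mod 31 = 23^2 * 21 = 2*21 = 11
  bit 3 = 0: r = r^2 mod 31 = 11^2 = 28
  bit 4 = 1: r = r^2 * 21 mod 31 = 28^2 * 21 = 9*21 = 3
  -> B = 3
s = B^a = 3^15 mod 31  (bits of 15 = 1111)
  bit 0 = 1: r = r^2 * 3 mod 31 = 1^2 * 3 = 1*3 = 3
  bit 1 = 1: r = r^2 * 3 mod 31 = 3^2 * 3 = 9*3 = 27
  bit 2 = 1: r = r^2 * 3 mod 31 = 27^2 * 3 = 16*3 = 17
  bit 3 = 1: r = r^2 * 3 mod 31 = 17^2 * 3 = 10*3 = 30
  -> s = B^a = 30

Answer: 30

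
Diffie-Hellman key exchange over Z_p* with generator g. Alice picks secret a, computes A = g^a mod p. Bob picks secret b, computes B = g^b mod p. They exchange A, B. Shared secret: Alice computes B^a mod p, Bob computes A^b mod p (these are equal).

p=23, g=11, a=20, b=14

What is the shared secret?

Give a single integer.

A = 11^20 mod 23  (bits of 20 = 10100)
  bit 0 = 1: r = r^2 * 11 mod 23 = 1^2 * 11 = 1*11 = 11
  bit 1 = 0: r = r^2 mod 23 = 11^2 = 6
  bit 2 = 1: r = r^2 * 11 mod 23 = 6^2 * 11 = 13*11 = 5
  bit 3 = 0: r = r^2 mod 23 = 5^2 = 2
  bit 4 = 0: r = r^2 mod 23 = 2^2 = 4
  -> A = 4
B = 11^14 mod 23  (bits of 14 = 1110)
  bit 0 = 1: r = r^2 * 11 mod 23 = 1^2 * 11 = 1*11 = 11
  bit 1 = 1: r = r^2 * 11 mod 23 = 11^2 * 11 = 6*11 = 20
  bit 2 = 1: r = r^2 * 11 mod 23 = 20^2 * 11 = 9*11 = 7
  bit 3 = 0: r = r^2 mod 23 = 7^2 = 3
  -> B = 3
s = B^a = 3^20 mod 23  (bits of 20 = 10100)
  bit 0 = 1: r = r^2 * 3 mod 23 = 1^2 * 3 = 1*3 = 3
  bit 1 = 0: r = r^2 mod 23 = 3^2 = 9
  bit 2 = 1: r = r^2 * 3 mod 23 = 9^2 * 3 = 12*3 = 13
  bit 3 = 0: r = r^2 mod 23 = 13^2 = 8
  bit 4 = 0: r = r^2 mod 23 = 8^2 = 18
  -> s = B^a = 18

Answer: 18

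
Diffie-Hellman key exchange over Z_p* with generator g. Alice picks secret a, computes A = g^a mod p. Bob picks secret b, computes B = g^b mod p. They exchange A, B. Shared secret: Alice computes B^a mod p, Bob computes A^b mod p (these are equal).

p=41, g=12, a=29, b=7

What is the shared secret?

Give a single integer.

Answer: 6

Derivation:
A = 12^29 mod 41  (bits of 29 = 11101)
  bit 0 = 1: r = r^2 * 12 mod 41 = 1^2 * 12 = 1*12 = 12
  bit 1 = 1: r = r^2 * 12 mod 41 = 12^2 * 12 = 21*12 = 6
  bit 2 = 1: r = r^2 * 12 mod 41 = 6^2 * 12 = 36*12 = 22
  bit 3 = 0: r = r^2 mod 41 = 22^2 = 33
  bit 4 = 1: r = r^2 * 12 mod 41 = 33^2 * 12 = 23*12 = 30
  -> A = 30
B = 12^7 mod 41  (bits of 7 = 111)
  bit 0 = 1: r = r^2 * 12 mod 41 = 1^2 * 12 = 1*12 = 12
  bit 1 = 1: r = r^2 * 12 mod 41 = 12^2 * 12 = 21*12 = 6
  bit 2 = 1: r = r^2 * 12 mod 41 = 6^2 * 12 = 36*12 = 22
  -> B = 22
s = B^a = 22^29 mod 41  (bits of 29 = 11101)
  bit 0 = 1: r = r^2 * 22 mod 41 = 1^2 * 22 = 1*22 = 22
  bit 1 = 1: r = r^2 * 22 mod 41 = 22^2 * 22 = 33*22 = 29
  bit 2 = 1: r = r^2 * 22 mod 41 = 29^2 * 22 = 21*22 = 11
  bit 3 = 0: r = r^2 mod 41 = 11^2 = 39
  bit 4 = 1: r = r^2 * 22 mod 41 = 39^2 * 22 = 4*22 = 6
  -> s = B^a = 6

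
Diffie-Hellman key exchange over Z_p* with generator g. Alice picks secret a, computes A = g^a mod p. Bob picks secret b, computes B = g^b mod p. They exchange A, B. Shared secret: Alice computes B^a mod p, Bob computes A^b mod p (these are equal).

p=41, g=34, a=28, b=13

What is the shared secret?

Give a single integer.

A = 34^28 mod 41  (bits of 28 = 11100)
  bit 0 = 1: r = r^2 * 34 mod 41 = 1^2 * 34 = 1*34 = 34
  bit 1 = 1: r = r^2 * 34 mod 41 = 34^2 * 34 = 8*34 = 26
  bit 2 = 1: r = r^2 * 34 mod 41 = 26^2 * 34 = 20*34 = 24
  bit 3 = 0: r = r^2 mod 41 = 24^2 = 2
  bit 4 = 0: r = r^2 mod 41 = 2^2 = 4
  -> A = 4
B = 34^13 mod 41  (bits of 13 = 1101)
  bit 0 = 1: r = r^2 * 34 mod 41 = 1^2 * 34 = 1*34 = 34
  bit 1 = 1: r = r^2 * 34 mod 41 = 34^2 * 34 = 8*34 = 26
  bit 2 = 0: r = r^2 mod 41 = 26^2 = 20
  bit 3 = 1: r = r^2 * 34 mod 41 = 20^2 * 34 = 31*34 = 29
  -> B = 29
s = B^a = 29^28 mod 41  (bits of 28 = 11100)
  bit 0 = 1: r = r^2 * 29 mod 41 = 1^2 * 29 = 1*29 = 29
  bit 1 = 1: r = r^2 * 29 mod 41 = 29^2 * 29 = 21*29 = 35
  bit 2 = 1: r = r^2 * 29 mod 41 = 35^2 * 29 = 36*29 = 19
  bit 3 = 0: r = r^2 mod 41 = 19^2 = 33
  bit 4 = 0: r = r^2 mod 41 = 33^2 = 23
  -> s = B^a = 23

Answer: 23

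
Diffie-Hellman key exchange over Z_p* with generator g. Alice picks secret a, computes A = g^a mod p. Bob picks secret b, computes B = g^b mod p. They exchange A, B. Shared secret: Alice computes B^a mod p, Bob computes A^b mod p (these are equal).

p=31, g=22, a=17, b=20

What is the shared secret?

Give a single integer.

Answer: 5

Derivation:
A = 22^17 mod 31  (bits of 17 = 10001)
  bit 0 = 1: r = r^2 * 22 mod 31 = 1^2 * 22 = 1*22 = 22
  bit 1 = 0: r = r^2 mod 31 = 22^2 = 19
  bit 2 = 0: r = r^2 mod 31 = 19^2 = 20
  bit 3 = 0: r = r^2 mod 31 = 20^2 = 28
  bit 4 = 1: r = r^2 * 22 mod 31 = 28^2 * 22 = 9*22 = 12
  -> A = 12
B = 22^20 mod 31  (bits of 20 = 10100)
  bit 0 = 1: r = r^2 * 22 mod 31 = 1^2 * 22 = 1*22 = 22
  bit 1 = 0: r = r^2 mod 31 = 22^2 = 19
  bit 2 = 1: r = r^2 * 22 mod 31 = 19^2 * 22 = 20*22 = 6
  bit 3 = 0: r = r^2 mod 31 = 6^2 = 5
  bit 4 = 0: r = r^2 mod 31 = 5^2 = 25
  -> B = 25
s = B^a = 25^17 mod 31  (bits of 17 = 10001)
  bit 0 = 1: r = r^2 * 25 mod 31 = 1^2 * 25 = 1*25 = 25
  bit 1 = 0: r = r^2 mod 31 = 25^2 = 5
  bit 2 = 0: r = r^2 mod 31 = 5^2 = 25
  bit 3 = 0: r = r^2 mod 31 = 25^2 = 5
  bit 4 = 1: r = r^2 * 25 mod 31 = 5^2 * 25 = 25*25 = 5
  -> s = B^a = 5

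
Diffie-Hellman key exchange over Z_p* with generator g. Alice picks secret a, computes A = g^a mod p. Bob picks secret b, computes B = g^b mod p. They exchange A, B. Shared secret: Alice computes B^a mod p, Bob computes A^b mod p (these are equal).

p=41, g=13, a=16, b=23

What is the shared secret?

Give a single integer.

A = 13^16 mod 41  (bits of 16 = 10000)
  bit 0 = 1: r = r^2 * 13 mod 41 = 1^2 * 13 = 1*13 = 13
  bit 1 = 0: r = r^2 mod 41 = 13^2 = 5
  bit 2 = 0: r = r^2 mod 41 = 5^2 = 25
  bit 3 = 0: r = r^2 mod 41 = 25^2 = 10
  bit 4 = 0: r = r^2 mod 41 = 10^2 = 18
  -> A = 18
B = 13^23 mod 41  (bits of 23 = 10111)
  bit 0 = 1: r = r^2 * 13 mod 41 = 1^2 * 13 = 1*13 = 13
  bit 1 = 0: r = r^2 mod 41 = 13^2 = 5
  bit 2 = 1: r = r^2 * 13 mod 41 = 5^2 * 13 = 25*13 = 38
  bit 3 = 1: r = r^2 * 13 mod 41 = 38^2 * 13 = 9*13 = 35
  bit 4 = 1: r = r^2 * 13 mod 41 = 35^2 * 13 = 36*13 = 17
  -> B = 17
s = B^a = 17^16 mod 41  (bits of 16 = 10000)
  bit 0 = 1: r = r^2 * 17 mod 41 = 1^2 * 17 = 1*17 = 17
  bit 1 = 0: r = r^2 mod 41 = 17^2 = 2
  bit 2 = 0: r = r^2 mod 41 = 2^2 = 4
  bit 3 = 0: r = r^2 mod 41 = 4^2 = 16
  bit 4 = 0: r = r^2 mod 41 = 16^2 = 10
  -> s = B^a = 10

Answer: 10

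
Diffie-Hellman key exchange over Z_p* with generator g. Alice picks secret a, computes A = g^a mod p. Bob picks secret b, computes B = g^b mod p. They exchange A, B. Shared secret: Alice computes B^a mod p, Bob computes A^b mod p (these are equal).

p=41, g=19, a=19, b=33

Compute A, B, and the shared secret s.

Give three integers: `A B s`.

Answer: 28 26 11

Derivation:
A = 19^19 mod 41  (bits of 19 = 10011)
  bit 0 = 1: r = r^2 * 19 mod 41 = 1^2 * 19 = 1*19 = 19
  bit 1 = 0: r = r^2 mod 41 = 19^2 = 33
  bit 2 = 0: r = r^2 mod 41 = 33^2 = 23
  bit 3 = 1: r = r^2 * 19 mod 41 = 23^2 * 19 = 37*19 = 6
  bit 4 = 1: r = r^2 * 19 mod 41 = 6^2 * 19 = 36*19 = 28
  -> A = 28
B = 19^33 mod 41  (bits of 33 = 100001)
  bit 0 = 1: r = r^2 * 19 mod 41 = 1^2 * 19 = 1*19 = 19
  bit 1 = 0: r = r^2 mod 41 = 19^2 = 33
  bit 2 = 0: r = r^2 mod 41 = 33^2 = 23
  bit 3 = 0: r = r^2 mod 41 = 23^2 = 37
  bit 4 = 0: r = r^2 mod 41 = 37^2 = 16
  bit 5 = 1: r = r^2 * 19 mod 41 = 16^2 * 19 = 10*19 = 26
  -> B = 26
s = B^a = 26^19 mod 41  (bits of 19 = 10011)
  bit 0 = 1: r = r^2 * 26 mod 41 = 1^2 * 26 = 1*26 = 26
  bit 1 = 0: r = r^2 mod 41 = 26^2 = 20
  bit 2 = 0: r = r^2 mod 41 = 20^2 = 31
  bit 3 = 1: r = r^2 * 26 mod 41 = 31^2 * 26 = 18*26 = 17
  bit 4 = 1: r = r^2 * 26 mod 41 = 17^2 * 26 = 2*26 = 11
  -> s = B^a = 11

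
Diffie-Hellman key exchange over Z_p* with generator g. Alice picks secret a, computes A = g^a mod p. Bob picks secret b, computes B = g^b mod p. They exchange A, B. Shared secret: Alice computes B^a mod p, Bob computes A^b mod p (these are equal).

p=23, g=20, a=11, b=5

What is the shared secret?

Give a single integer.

Answer: 22

Derivation:
A = 20^11 mod 23  (bits of 11 = 1011)
  bit 0 = 1: r = r^2 * 20 mod 23 = 1^2 * 20 = 1*20 = 20
  bit 1 = 0: r = r^2 mod 23 = 20^2 = 9
  bit 2 = 1: r = r^2 * 20 mod 23 = 9^2 * 20 = 12*20 = 10
  bit 3 = 1: r = r^2 * 20 mod 23 = 10^2 * 20 = 8*20 = 22
  -> A = 22
B = 20^5 mod 23  (bits of 5 = 101)
  bit 0 = 1: r = r^2 * 20 mod 23 = 1^2 * 20 = 1*20 = 20
  bit 1 = 0: r = r^2 mod 23 = 20^2 = 9
  bit 2 = 1: r = r^2 * 20 mod 23 = 9^2 * 20 = 12*20 = 10
  -> B = 10
s = B^a = 10^11 mod 23  (bits of 11 = 1011)
  bit 0 = 1: r = r^2 * 10 mod 23 = 1^2 * 10 = 1*10 = 10
  bit 1 = 0: r = r^2 mod 23 = 10^2 = 8
  bit 2 = 1: r = r^2 * 10 mod 23 = 8^2 * 10 = 18*10 = 19
  bit 3 = 1: r = r^2 * 10 mod 23 = 19^2 * 10 = 16*10 = 22
  -> s = B^a = 22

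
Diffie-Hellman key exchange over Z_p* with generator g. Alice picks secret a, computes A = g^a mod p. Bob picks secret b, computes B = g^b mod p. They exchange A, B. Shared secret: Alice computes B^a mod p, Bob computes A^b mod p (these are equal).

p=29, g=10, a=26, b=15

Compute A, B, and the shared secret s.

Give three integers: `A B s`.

A = 10^26 mod 29  (bits of 26 = 11010)
  bit 0 = 1: r = r^2 * 10 mod 29 = 1^2 * 10 = 1*10 = 10
  bit 1 = 1: r = r^2 * 10 mod 29 = 10^2 * 10 = 13*10 = 14
  bit 2 = 0: r = r^2 mod 29 = 14^2 = 22
  bit 3 = 1: r = r^2 * 10 mod 29 = 22^2 * 10 = 20*10 = 26
  bit 4 = 0: r = r^2 mod 29 = 26^2 = 9
  -> A = 9
B = 10^15 mod 29  (bits of 15 = 1111)
  bit 0 = 1: r = r^2 * 10 mod 29 = 1^2 * 10 = 1*10 = 10
  bit 1 = 1: r = r^2 * 10 mod 29 = 10^2 * 10 = 13*10 = 14
  bit 2 = 1: r = r^2 * 10 mod 29 = 14^2 * 10 = 22*10 = 17
  bit 3 = 1: r = r^2 * 10 mod 29 = 17^2 * 10 = 28*10 = 19
  -> B = 19
s = B^a = 19^26 mod 29  (bits of 26 = 11010)
  bit 0 = 1: r = r^2 * 19 mod 29 = 1^2 * 19 = 1*19 = 19
  bit 1 = 1: r = r^2 * 19 mod 29 = 19^2 * 19 = 13*19 = 15
  bit 2 = 0: r = r^2 mod 29 = 15^2 = 22
  bit 3 = 1: r = r^2 * 19 mod 29 = 22^2 * 19 = 20*19 = 3
  bit 4 = 0: r = r^2 mod 29 = 3^2 = 9
  -> s = B^a = 9

Answer: 9 19 9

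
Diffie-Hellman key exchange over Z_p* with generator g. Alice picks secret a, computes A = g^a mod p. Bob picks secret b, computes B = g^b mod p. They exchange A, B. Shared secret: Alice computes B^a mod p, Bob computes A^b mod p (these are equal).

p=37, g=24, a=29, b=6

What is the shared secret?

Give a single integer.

A = 24^29 mod 37  (bits of 29 = 11101)
  bit 0 = 1: r = r^2 * 24 mod 37 = 1^2 * 24 = 1*24 = 24
  bit 1 = 1: r = r^2 * 24 mod 37 = 24^2 * 24 = 21*24 = 23
  bit 2 = 1: r = r^2 * 24 mod 37 = 23^2 * 24 = 11*24 = 5
  bit 3 = 0: r = r^2 mod 37 = 5^2 = 25
  bit 4 = 1: r = r^2 * 24 mod 37 = 25^2 * 24 = 33*24 = 15
  -> A = 15
B = 24^6 mod 37  (bits of 6 = 110)
  bit 0 = 1: r = r^2 * 24 mod 37 = 1^2 * 24 = 1*24 = 24
  bit 1 = 1: r = r^2 * 24 mod 37 = 24^2 * 24 = 21*24 = 23
  bit 2 = 0: r = r^2 mod 37 = 23^2 = 11
  -> B = 11
s = B^a = 11^29 mod 37  (bits of 29 = 11101)
  bit 0 = 1: r = r^2 * 11 mod 37 = 1^2 * 11 = 1*11 = 11
  bit 1 = 1: r = r^2 * 11 mod 37 = 11^2 * 11 = 10*11 = 36
  bit 2 = 1: r = r^2 * 11 mod 37 = 36^2 * 11 = 1*11 = 11
  bit 3 = 0: r = r^2 mod 37 = 11^2 = 10
  bit 4 = 1: r = r^2 * 11 mod 37 = 10^2 * 11 = 26*11 = 27
  -> s = B^a = 27

Answer: 27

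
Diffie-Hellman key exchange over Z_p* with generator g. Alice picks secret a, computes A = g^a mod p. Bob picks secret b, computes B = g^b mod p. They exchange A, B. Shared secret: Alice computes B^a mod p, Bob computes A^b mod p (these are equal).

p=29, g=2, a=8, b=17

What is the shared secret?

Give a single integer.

Answer: 20

Derivation:
A = 2^8 mod 29  (bits of 8 = 1000)
  bit 0 = 1: r = r^2 * 2 mod 29 = 1^2 * 2 = 1*2 = 2
  bit 1 = 0: r = r^2 mod 29 = 2^2 = 4
  bit 2 = 0: r = r^2 mod 29 = 4^2 = 16
  bit 3 = 0: r = r^2 mod 29 = 16^2 = 24
  -> A = 24
B = 2^17 mod 29  (bits of 17 = 10001)
  bit 0 = 1: r = r^2 * 2 mod 29 = 1^2 * 2 = 1*2 = 2
  bit 1 = 0: r = r^2 mod 29 = 2^2 = 4
  bit 2 = 0: r = r^2 mod 29 = 4^2 = 16
  bit 3 = 0: r = r^2 mod 29 = 16^2 = 24
  bit 4 = 1: r = r^2 * 2 mod 29 = 24^2 * 2 = 25*2 = 21
  -> B = 21
s = B^a = 21^8 mod 29  (bits of 8 = 1000)
  bit 0 = 1: r = r^2 * 21 mod 29 = 1^2 * 21 = 1*21 = 21
  bit 1 = 0: r = r^2 mod 29 = 21^2 = 6
  bit 2 = 0: r = r^2 mod 29 = 6^2 = 7
  bit 3 = 0: r = r^2 mod 29 = 7^2 = 20
  -> s = B^a = 20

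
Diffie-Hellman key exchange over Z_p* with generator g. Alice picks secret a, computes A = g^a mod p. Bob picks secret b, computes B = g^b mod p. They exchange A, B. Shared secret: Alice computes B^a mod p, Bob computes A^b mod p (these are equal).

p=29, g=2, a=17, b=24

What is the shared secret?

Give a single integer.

A = 2^17 mod 29  (bits of 17 = 10001)
  bit 0 = 1: r = r^2 * 2 mod 29 = 1^2 * 2 = 1*2 = 2
  bit 1 = 0: r = r^2 mod 29 = 2^2 = 4
  bit 2 = 0: r = r^2 mod 29 = 4^2 = 16
  bit 3 = 0: r = r^2 mod 29 = 16^2 = 24
  bit 4 = 1: r = r^2 * 2 mod 29 = 24^2 * 2 = 25*2 = 21
  -> A = 21
B = 2^24 mod 29  (bits of 24 = 11000)
  bit 0 = 1: r = r^2 * 2 mod 29 = 1^2 * 2 = 1*2 = 2
  bit 1 = 1: r = r^2 * 2 mod 29 = 2^2 * 2 = 4*2 = 8
  bit 2 = 0: r = r^2 mod 29 = 8^2 = 6
  bit 3 = 0: r = r^2 mod 29 = 6^2 = 7
  bit 4 = 0: r = r^2 mod 29 = 7^2 = 20
  -> B = 20
s = B^a = 20^17 mod 29  (bits of 17 = 10001)
  bit 0 = 1: r = r^2 * 20 mod 29 = 1^2 * 20 = 1*20 = 20
  bit 1 = 0: r = r^2 mod 29 = 20^2 = 23
  bit 2 = 0: r = r^2 mod 29 = 23^2 = 7
  bit 3 = 0: r = r^2 mod 29 = 7^2 = 20
  bit 4 = 1: r = r^2 * 20 mod 29 = 20^2 * 20 = 23*20 = 25
  -> s = B^a = 25

Answer: 25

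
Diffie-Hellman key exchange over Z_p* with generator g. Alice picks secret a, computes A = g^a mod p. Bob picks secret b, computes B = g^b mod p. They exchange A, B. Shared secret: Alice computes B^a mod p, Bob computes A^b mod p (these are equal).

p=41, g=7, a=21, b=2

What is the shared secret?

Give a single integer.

A = 7^21 mod 41  (bits of 21 = 10101)
  bit 0 = 1: r = r^2 * 7 mod 41 = 1^2 * 7 = 1*7 = 7
  bit 1 = 0: r = r^2 mod 41 = 7^2 = 8
  bit 2 = 1: r = r^2 * 7 mod 41 = 8^2 * 7 = 23*7 = 38
  bit 3 = 0: r = r^2 mod 41 = 38^2 = 9
  bit 4 = 1: r = r^2 * 7 mod 41 = 9^2 * 7 = 40*7 = 34
  -> A = 34
B = 7^2 mod 41  (bits of 2 = 10)
  bit 0 = 1: r = r^2 * 7 mod 41 = 1^2 * 7 = 1*7 = 7
  bit 1 = 0: r = r^2 mod 41 = 7^2 = 8
  -> B = 8
s = B^a = 8^21 mod 41  (bits of 21 = 10101)
  bit 0 = 1: r = r^2 * 8 mod 41 = 1^2 * 8 = 1*8 = 8
  bit 1 = 0: r = r^2 mod 41 = 8^2 = 23
  bit 2 = 1: r = r^2 * 8 mod 41 = 23^2 * 8 = 37*8 = 9
  bit 3 = 0: r = r^2 mod 41 = 9^2 = 40
  bit 4 = 1: r = r^2 * 8 mod 41 = 40^2 * 8 = 1*8 = 8
  -> s = B^a = 8

Answer: 8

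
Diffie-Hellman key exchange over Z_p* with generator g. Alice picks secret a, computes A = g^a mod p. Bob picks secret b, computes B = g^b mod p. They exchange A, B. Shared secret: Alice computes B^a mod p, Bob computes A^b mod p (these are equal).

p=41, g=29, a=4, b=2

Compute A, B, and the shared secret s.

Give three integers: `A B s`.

A = 29^4 mod 41  (bits of 4 = 100)
  bit 0 = 1: r = r^2 * 29 mod 41 = 1^2 * 29 = 1*29 = 29
  bit 1 = 0: r = r^2 mod 41 = 29^2 = 21
  bit 2 = 0: r = r^2 mod 41 = 21^2 = 31
  -> A = 31
B = 29^2 mod 41  (bits of 2 = 10)
  bit 0 = 1: r = r^2 * 29 mod 41 = 1^2 * 29 = 1*29 = 29
  bit 1 = 0: r = r^2 mod 41 = 29^2 = 21
  -> B = 21
s = B^a = 21^4 mod 41  (bits of 4 = 100)
  bit 0 = 1: r = r^2 * 21 mod 41 = 1^2 * 21 = 1*21 = 21
  bit 1 = 0: r = r^2 mod 41 = 21^2 = 31
  bit 2 = 0: r = r^2 mod 41 = 31^2 = 18
  -> s = B^a = 18

Answer: 31 21 18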